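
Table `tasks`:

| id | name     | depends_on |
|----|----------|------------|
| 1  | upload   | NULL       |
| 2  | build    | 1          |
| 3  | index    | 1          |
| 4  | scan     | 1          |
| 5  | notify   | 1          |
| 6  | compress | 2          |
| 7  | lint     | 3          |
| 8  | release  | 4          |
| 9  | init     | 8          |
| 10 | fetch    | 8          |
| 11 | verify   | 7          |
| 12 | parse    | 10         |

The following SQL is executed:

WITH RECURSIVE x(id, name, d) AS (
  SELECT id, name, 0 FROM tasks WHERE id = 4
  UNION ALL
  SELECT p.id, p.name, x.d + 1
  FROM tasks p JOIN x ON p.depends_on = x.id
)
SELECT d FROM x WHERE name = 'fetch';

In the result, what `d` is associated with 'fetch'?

2

Base: id=4 (scan) at d 0.
Iteration 1: rows with depends_on in {4} -> release (id 8, d 1).
Iteration 2: rows with depends_on in {8} -> init (id 9, d 2), fetch (id 10, d 2).
Iteration 3: rows with depends_on in {9,10} -> parse (id 12, d 3).
Iteration 4: no rows with depends_on in {12}; recursion stops.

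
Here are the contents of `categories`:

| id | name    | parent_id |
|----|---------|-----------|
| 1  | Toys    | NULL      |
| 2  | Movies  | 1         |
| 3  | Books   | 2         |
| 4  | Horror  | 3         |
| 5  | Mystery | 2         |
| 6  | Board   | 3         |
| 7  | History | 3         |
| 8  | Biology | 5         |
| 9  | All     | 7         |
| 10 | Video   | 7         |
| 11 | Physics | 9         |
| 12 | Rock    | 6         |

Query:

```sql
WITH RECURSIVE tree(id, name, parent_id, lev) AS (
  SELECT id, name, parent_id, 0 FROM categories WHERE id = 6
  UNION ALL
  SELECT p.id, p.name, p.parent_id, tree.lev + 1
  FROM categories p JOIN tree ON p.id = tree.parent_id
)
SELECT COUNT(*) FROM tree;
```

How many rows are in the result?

4

Base: id=6 (Board), parent_id=3, lev 0.
Iteration 1: join on id=3 -> Books (id 3, parent_id=2, lev 1).
Iteration 2: join on id=2 -> Movies (id 2, parent_id=1, lev 2).
Iteration 3: join on id=1 -> Toys (id 1, parent_id=NULL, lev 3).
Iteration 4: parent_id is NULL; no match; recursion stops.
Total rows emitted: 4.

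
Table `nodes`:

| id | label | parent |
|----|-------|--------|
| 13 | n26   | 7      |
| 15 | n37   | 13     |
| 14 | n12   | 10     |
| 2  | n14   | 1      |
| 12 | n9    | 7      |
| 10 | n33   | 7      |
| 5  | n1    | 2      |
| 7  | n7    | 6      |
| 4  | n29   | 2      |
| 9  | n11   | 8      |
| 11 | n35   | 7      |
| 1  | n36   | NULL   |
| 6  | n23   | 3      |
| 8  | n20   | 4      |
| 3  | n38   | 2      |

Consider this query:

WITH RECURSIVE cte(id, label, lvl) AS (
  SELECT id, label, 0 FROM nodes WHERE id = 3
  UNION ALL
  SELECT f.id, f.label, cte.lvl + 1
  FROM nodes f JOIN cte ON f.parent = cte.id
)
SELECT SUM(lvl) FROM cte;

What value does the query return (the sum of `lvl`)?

23

Base: id=3 (n38) at lvl 0.
Iteration 1: rows with parent in {3} -> n23 (id 6, lvl 1).
Iteration 2: rows with parent in {6} -> n7 (id 7, lvl 2).
Iteration 3: rows with parent in {7} -> n33 (id 10, lvl 3), n35 (id 11, lvl 3), n9 (id 12, lvl 3), n26 (id 13, lvl 3).
Iteration 4: rows with parent in {10,11,12,13} -> n12 (id 14, lvl 4), n37 (id 15, lvl 4).
Iteration 5: no rows with parent in {14,15}; recursion stops.
SUM(lvl) = 0 + 1 + 2 + 3 + 3 + 3 + 3 + 4 + 4 = 23.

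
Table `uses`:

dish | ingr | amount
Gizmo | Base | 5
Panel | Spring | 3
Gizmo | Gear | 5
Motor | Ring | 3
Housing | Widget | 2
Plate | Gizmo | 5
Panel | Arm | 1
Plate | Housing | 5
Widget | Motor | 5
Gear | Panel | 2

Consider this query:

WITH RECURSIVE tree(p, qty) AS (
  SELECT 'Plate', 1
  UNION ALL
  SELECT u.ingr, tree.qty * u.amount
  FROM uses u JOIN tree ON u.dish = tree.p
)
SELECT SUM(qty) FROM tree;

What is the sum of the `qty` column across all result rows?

521

Base: (Plate, qty=1).
Iteration 1: components of {Plate} -> Gizmo = 1*5 = 5, Housing = 1*5 = 5.
Iteration 2: components of {Gizmo,Housing} -> Base = 5*5 = 25, Gear = 5*5 = 25, Widget = 5*2 = 10.
Iteration 3: components of {Base,Gear,Widget} -> Motor = 10*5 = 50, Panel = 25*2 = 50.
Iteration 4: components of {Motor,Panel} -> Arm = 50*1 = 50, Ring = 50*3 = 150, Spring = 50*3 = 150.
Iteration 5: no further components; recursion stops.
SUM(qty) = 1 + 5 + 5 + 25 + 25 + 10 + 50 + 50 + 150 + 50 + 150 = 521.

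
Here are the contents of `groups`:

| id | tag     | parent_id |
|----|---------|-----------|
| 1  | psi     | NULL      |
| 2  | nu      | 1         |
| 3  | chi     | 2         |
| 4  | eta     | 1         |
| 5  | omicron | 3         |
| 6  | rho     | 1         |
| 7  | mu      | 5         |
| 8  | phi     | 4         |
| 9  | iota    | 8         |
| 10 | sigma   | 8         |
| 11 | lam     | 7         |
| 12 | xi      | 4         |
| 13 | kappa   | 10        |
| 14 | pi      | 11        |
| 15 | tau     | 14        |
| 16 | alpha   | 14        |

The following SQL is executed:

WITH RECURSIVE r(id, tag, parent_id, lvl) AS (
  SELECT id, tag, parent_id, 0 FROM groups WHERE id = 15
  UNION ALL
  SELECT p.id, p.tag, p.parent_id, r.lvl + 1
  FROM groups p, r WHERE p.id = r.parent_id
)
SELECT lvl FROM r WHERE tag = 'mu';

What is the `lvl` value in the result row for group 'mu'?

3

Base: id=15 (tau), parent_id=14, lvl 0.
Iteration 1: join on id=14 -> pi (id 14, parent_id=11, lvl 1).
Iteration 2: join on id=11 -> lam (id 11, parent_id=7, lvl 2).
Iteration 3: join on id=7 -> mu (id 7, parent_id=5, lvl 3).
Iteration 4: join on id=5 -> omicron (id 5, parent_id=3, lvl 4).
Iteration 5: join on id=3 -> chi (id 3, parent_id=2, lvl 5).
Iteration 6: join on id=2 -> nu (id 2, parent_id=1, lvl 6).
Iteration 7: join on id=1 -> psi (id 1, parent_id=NULL, lvl 7).
Iteration 8: parent_id is NULL; no match; recursion stops.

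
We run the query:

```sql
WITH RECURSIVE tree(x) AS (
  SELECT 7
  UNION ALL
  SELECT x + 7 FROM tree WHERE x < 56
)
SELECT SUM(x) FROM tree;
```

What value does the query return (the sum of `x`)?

252

Base: x=7.
Iteration 1: 7 < 56 holds -> x = 7 + 7 = 14.
Iteration 2: 14 < 56 holds -> x = 14 + 7 = 21.
Iteration 3: 21 < 56 holds -> x = 21 + 7 = 28.
Iteration 4: 28 < 56 holds -> x = 28 + 7 = 35.
Iteration 5: 35 < 56 holds -> x = 35 + 7 = 42.
Iteration 6: 42 < 56 holds -> x = 42 + 7 = 49.
Iteration 7: 49 < 56 holds -> x = 49 + 7 = 56.
Iteration 8: 56 < 56 fails; recursion stops.
SUM(x) = 7 + 14 + 21 + 28 + 35 + 42 + 49 + 56 = 252.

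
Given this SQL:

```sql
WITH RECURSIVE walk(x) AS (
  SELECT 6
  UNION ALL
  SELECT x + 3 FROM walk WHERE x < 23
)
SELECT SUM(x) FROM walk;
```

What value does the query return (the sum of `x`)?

105

Base: x=6.
Iteration 1: 6 < 23 holds -> x = 6 + 3 = 9.
Iteration 2: 9 < 23 holds -> x = 9 + 3 = 12.
Iteration 3: 12 < 23 holds -> x = 12 + 3 = 15.
Iteration 4: 15 < 23 holds -> x = 15 + 3 = 18.
Iteration 5: 18 < 23 holds -> x = 18 + 3 = 21.
Iteration 6: 21 < 23 holds -> x = 21 + 3 = 24.
Iteration 7: 24 < 23 fails; recursion stops.
SUM(x) = 6 + 9 + 12 + 15 + 18 + 21 + 24 = 105.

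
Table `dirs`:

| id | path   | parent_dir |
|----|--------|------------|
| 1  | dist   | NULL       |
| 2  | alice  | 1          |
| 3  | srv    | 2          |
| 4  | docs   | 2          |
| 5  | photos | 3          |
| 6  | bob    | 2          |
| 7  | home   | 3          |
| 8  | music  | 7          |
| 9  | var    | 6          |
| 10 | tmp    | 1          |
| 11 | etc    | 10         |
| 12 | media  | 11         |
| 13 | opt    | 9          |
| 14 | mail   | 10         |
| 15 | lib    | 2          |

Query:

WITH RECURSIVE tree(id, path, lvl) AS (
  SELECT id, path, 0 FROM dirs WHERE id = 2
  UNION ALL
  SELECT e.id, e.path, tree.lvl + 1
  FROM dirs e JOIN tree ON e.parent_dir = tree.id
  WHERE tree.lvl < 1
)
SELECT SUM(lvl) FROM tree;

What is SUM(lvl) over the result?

Base: id=2 (alice) at lvl 0.
Iteration 1: rows with parent_dir in {2} -> srv (id 3, lvl 1), docs (id 4, lvl 1), bob (id 6, lvl 1), lib (id 15, lvl 1).
Iteration 2: lvl < 1 fails for all current rows; recursion stops.
SUM(lvl) = 0 + 1 + 1 + 1 + 1 = 4.

4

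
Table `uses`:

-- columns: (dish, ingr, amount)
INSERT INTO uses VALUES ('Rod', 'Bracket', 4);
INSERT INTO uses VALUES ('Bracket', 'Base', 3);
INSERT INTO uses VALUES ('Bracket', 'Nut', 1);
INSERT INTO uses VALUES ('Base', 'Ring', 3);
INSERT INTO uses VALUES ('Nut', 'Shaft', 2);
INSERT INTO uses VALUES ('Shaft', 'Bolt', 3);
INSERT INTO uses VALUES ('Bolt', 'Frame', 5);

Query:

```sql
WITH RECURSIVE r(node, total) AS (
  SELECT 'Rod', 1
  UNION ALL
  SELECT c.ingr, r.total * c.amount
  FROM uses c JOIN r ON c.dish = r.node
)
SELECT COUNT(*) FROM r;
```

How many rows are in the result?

8

Base: (Rod, total=1).
Iteration 1: components of {Rod} -> Bracket = 1*4 = 4.
Iteration 2: components of {Bracket} -> Base = 4*3 = 12, Nut = 4*1 = 4.
Iteration 3: components of {Base,Nut} -> Ring = 12*3 = 36, Shaft = 4*2 = 8.
Iteration 4: components of {Ring,Shaft} -> Bolt = 8*3 = 24.
Iteration 5: components of {Bolt} -> Frame = 24*5 = 120.
Iteration 6: no further components; recursion stops.
Total rows emitted: 8.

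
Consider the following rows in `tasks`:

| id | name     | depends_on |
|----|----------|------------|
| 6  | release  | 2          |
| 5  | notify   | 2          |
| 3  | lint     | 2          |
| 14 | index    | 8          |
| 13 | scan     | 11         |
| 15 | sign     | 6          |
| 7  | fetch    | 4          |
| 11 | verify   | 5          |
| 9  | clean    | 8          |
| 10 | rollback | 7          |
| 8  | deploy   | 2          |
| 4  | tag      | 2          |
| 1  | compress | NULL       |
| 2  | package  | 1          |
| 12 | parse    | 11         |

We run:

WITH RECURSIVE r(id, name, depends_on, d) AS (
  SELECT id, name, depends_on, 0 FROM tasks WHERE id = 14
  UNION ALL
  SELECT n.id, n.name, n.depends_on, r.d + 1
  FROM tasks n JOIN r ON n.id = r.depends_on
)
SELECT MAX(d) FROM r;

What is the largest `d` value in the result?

Base: id=14 (index), depends_on=8, d 0.
Iteration 1: join on id=8 -> deploy (id 8, depends_on=2, d 1).
Iteration 2: join on id=2 -> package (id 2, depends_on=1, d 2).
Iteration 3: join on id=1 -> compress (id 1, depends_on=NULL, d 3).
Iteration 4: depends_on is NULL; no match; recursion stops.
d values: 0, 1, 2, 3; the maximum is 3.

3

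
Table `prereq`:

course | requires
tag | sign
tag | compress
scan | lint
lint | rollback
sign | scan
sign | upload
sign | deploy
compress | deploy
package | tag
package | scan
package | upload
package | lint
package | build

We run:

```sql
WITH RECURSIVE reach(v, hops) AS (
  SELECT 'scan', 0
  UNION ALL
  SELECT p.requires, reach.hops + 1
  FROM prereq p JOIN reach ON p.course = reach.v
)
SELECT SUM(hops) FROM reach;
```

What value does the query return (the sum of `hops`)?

Base: (scan, hops=0).
Iteration 1: edges from {scan} -> (lint, hops=1).
Iteration 2: edges from {lint} -> (rollback, hops=2).
Iteration 3: no outgoing edges from {rollback}; recursion stops.
SUM(hops) = 0 + 1 + 2 = 3.

3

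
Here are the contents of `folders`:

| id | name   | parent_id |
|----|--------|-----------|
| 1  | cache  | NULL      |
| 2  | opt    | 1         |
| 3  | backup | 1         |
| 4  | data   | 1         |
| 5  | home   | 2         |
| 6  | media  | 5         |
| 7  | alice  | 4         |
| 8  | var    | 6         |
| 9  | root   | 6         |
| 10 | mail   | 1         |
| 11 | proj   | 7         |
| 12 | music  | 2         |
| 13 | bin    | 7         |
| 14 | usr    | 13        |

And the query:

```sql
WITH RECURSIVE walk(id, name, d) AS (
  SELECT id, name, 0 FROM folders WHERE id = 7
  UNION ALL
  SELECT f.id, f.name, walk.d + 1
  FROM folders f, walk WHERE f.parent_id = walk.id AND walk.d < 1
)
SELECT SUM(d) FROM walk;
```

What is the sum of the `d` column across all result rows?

Base: id=7 (alice) at d 0.
Iteration 1: rows with parent_id in {7} -> proj (id 11, d 1), bin (id 13, d 1).
Iteration 2: d < 1 fails for all current rows; recursion stops.
SUM(d) = 0 + 1 + 1 = 2.

2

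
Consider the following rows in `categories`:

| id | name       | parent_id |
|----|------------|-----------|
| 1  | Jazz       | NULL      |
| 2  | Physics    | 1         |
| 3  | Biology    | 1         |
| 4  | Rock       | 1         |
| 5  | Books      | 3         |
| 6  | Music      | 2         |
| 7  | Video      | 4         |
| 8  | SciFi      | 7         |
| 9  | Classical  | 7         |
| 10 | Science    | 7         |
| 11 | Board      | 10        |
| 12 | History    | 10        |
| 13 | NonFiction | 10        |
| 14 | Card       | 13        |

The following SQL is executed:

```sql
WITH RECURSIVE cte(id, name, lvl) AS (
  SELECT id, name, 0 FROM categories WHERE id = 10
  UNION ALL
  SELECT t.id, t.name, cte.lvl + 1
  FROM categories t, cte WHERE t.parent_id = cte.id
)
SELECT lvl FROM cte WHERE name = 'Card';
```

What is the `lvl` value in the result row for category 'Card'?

2

Base: id=10 (Science) at lvl 0.
Iteration 1: rows with parent_id in {10} -> Board (id 11, lvl 1), History (id 12, lvl 1), NonFiction (id 13, lvl 1).
Iteration 2: rows with parent_id in {11,12,13} -> Card (id 14, lvl 2).
Iteration 3: no rows with parent_id in {14}; recursion stops.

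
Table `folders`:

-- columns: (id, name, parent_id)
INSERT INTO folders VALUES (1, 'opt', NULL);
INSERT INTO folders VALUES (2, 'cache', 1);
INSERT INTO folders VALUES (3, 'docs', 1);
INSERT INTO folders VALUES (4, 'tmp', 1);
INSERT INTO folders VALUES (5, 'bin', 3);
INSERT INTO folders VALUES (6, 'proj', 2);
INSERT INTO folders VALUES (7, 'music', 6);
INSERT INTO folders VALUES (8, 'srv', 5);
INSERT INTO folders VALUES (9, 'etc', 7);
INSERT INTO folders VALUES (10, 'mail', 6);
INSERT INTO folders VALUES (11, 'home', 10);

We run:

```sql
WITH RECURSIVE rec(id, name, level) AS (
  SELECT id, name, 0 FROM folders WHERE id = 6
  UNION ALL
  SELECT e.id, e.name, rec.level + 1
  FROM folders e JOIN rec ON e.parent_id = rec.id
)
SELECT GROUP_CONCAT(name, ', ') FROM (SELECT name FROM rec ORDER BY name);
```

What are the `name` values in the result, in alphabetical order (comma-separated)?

etc, home, mail, music, proj

Base: id=6 (proj) at level 0.
Iteration 1: rows with parent_id in {6} -> music (id 7, level 1), mail (id 10, level 1).
Iteration 2: rows with parent_id in {7,10} -> etc (id 9, level 2), home (id 11, level 2).
Iteration 3: no rows with parent_id in {9,11}; recursion stops.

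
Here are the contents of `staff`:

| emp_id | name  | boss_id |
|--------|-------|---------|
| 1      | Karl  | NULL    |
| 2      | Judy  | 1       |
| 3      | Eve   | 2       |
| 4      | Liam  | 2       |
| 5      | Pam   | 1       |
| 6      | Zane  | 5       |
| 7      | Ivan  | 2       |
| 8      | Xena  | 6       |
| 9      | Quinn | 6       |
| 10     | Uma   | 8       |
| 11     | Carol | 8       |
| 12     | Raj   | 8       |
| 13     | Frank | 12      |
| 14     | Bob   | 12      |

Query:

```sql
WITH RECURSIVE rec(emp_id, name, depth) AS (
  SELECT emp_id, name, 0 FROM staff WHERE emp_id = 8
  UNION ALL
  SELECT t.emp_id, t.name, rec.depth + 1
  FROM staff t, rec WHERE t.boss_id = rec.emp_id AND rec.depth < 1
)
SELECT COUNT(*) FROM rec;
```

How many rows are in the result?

4

Base: emp_id=8 (Xena) at depth 0.
Iteration 1: rows with boss_id in {8} -> Uma (id 10, depth 1), Carol (id 11, depth 1), Raj (id 12, depth 1).
Iteration 2: depth < 1 fails for all current rows; recursion stops.
Total rows emitted: 4.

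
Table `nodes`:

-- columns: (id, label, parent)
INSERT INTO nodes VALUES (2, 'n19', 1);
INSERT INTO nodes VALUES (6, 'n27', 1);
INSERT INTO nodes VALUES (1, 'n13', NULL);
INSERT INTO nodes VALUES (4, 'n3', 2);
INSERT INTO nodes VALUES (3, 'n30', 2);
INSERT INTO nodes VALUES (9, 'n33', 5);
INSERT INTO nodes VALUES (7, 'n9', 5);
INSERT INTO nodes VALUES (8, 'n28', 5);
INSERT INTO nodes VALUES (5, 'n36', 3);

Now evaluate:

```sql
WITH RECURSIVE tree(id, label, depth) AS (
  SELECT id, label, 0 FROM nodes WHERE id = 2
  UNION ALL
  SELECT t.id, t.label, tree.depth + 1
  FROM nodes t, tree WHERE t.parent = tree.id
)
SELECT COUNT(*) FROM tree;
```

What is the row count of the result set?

7

Base: id=2 (n19) at depth 0.
Iteration 1: rows with parent in {2} -> n30 (id 3, depth 1), n3 (id 4, depth 1).
Iteration 2: rows with parent in {3,4} -> n36 (id 5, depth 2).
Iteration 3: rows with parent in {5} -> n9 (id 7, depth 3), n28 (id 8, depth 3), n33 (id 9, depth 3).
Iteration 4: no rows with parent in {7,8,9}; recursion stops.
Total rows emitted: 7.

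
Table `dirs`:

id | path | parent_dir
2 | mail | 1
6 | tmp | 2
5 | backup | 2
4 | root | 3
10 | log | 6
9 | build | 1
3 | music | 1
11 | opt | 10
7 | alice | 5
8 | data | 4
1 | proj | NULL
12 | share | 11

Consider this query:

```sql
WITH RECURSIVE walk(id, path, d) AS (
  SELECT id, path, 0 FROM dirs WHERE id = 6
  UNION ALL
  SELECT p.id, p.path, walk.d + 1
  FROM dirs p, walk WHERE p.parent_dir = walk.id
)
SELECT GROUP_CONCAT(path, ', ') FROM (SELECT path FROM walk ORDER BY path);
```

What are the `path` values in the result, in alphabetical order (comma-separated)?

log, opt, share, tmp

Base: id=6 (tmp) at d 0.
Iteration 1: rows with parent_dir in {6} -> log (id 10, d 1).
Iteration 2: rows with parent_dir in {10} -> opt (id 11, d 2).
Iteration 3: rows with parent_dir in {11} -> share (id 12, d 3).
Iteration 4: no rows with parent_dir in {12}; recursion stops.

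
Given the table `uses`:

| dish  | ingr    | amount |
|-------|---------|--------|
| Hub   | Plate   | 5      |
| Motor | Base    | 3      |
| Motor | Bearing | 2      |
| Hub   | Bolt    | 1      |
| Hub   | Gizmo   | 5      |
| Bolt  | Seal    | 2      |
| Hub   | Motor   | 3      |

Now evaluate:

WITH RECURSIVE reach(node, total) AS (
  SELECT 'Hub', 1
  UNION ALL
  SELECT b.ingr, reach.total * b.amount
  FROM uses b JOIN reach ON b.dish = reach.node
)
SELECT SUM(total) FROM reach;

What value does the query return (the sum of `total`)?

Base: (Hub, total=1).
Iteration 1: components of {Hub} -> Bolt = 1*1 = 1, Gizmo = 1*5 = 5, Motor = 1*3 = 3, Plate = 1*5 = 5.
Iteration 2: components of {Bolt,Gizmo,Motor,Plate} -> Base = 3*3 = 9, Bearing = 3*2 = 6, Seal = 1*2 = 2.
Iteration 3: no further components; recursion stops.
SUM(total) = 1 + 1 + 5 + 5 + 3 + 2 + 6 + 9 = 32.

32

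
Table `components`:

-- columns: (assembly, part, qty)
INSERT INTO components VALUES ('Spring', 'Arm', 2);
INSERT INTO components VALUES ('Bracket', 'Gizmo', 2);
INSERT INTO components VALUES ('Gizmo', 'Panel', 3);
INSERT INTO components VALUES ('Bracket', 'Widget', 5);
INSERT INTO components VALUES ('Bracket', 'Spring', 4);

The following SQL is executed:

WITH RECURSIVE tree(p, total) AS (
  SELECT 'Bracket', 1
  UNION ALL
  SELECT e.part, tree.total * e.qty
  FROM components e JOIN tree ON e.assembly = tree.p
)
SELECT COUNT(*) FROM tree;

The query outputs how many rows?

Base: (Bracket, total=1).
Iteration 1: components of {Bracket} -> Gizmo = 1*2 = 2, Spring = 1*4 = 4, Widget = 1*5 = 5.
Iteration 2: components of {Gizmo,Spring,Widget} -> Arm = 4*2 = 8, Panel = 2*3 = 6.
Iteration 3: no further components; recursion stops.
Total rows emitted: 6.

6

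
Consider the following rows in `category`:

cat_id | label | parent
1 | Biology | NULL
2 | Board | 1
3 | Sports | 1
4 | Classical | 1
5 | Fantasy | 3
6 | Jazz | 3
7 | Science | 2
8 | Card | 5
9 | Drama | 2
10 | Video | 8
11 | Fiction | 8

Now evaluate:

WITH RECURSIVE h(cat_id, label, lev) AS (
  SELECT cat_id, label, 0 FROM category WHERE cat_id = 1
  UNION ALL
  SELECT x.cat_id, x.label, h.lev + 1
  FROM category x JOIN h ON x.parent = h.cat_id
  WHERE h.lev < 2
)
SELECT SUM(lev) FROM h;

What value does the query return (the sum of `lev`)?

Base: cat_id=1 (Biology) at lev 0.
Iteration 1: rows with parent in {1} -> Board (id 2, lev 1), Sports (id 3, lev 1), Classical (id 4, lev 1).
Iteration 2: rows with parent in {2,3,4} -> Fantasy (id 5, lev 2), Jazz (id 6, lev 2), Science (id 7, lev 2), Drama (id 9, lev 2).
Iteration 3: lev < 2 fails for all current rows; recursion stops.
SUM(lev) = 0 + 1 + 1 + 1 + 2 + 2 + 2 + 2 = 11.

11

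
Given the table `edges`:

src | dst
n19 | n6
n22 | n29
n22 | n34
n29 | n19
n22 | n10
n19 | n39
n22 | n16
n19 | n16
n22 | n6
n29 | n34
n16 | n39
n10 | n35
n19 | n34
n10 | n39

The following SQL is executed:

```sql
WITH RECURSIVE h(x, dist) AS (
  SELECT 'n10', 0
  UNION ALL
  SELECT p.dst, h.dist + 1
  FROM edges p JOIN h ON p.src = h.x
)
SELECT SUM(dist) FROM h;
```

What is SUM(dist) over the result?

2

Base: (n10, dist=0).
Iteration 1: edges from {n10} -> (n35, dist=1), (n39, dist=1).
Iteration 2: no outgoing edges from {n35,n39}; recursion stops.
SUM(dist) = 0 + 1 + 1 = 2.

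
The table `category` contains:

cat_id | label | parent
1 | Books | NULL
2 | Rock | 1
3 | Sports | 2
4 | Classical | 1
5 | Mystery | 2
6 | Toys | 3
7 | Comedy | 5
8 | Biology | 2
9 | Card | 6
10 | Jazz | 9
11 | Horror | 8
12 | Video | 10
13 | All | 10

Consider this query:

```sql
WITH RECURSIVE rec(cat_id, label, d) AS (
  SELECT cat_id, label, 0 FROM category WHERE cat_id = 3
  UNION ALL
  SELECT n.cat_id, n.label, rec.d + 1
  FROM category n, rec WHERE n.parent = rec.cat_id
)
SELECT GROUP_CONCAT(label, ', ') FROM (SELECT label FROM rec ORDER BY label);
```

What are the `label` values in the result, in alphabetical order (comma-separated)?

Base: cat_id=3 (Sports) at d 0.
Iteration 1: rows with parent in {3} -> Toys (id 6, d 1).
Iteration 2: rows with parent in {6} -> Card (id 9, d 2).
Iteration 3: rows with parent in {9} -> Jazz (id 10, d 3).
Iteration 4: rows with parent in {10} -> Video (id 12, d 4), All (id 13, d 4).
Iteration 5: no rows with parent in {12,13}; recursion stops.

All, Card, Jazz, Sports, Toys, Video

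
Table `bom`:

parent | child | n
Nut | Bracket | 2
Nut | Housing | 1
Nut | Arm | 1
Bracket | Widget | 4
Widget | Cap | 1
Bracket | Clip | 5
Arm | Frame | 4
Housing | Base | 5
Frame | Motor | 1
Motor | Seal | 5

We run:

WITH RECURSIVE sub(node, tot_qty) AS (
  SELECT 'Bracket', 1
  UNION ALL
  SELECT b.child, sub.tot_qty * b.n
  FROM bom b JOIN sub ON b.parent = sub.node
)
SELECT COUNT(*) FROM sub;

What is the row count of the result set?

4

Base: (Bracket, tot_qty=1).
Iteration 1: components of {Bracket} -> Clip = 1*5 = 5, Widget = 1*4 = 4.
Iteration 2: components of {Clip,Widget} -> Cap = 4*1 = 4.
Iteration 3: no further components; recursion stops.
Total rows emitted: 4.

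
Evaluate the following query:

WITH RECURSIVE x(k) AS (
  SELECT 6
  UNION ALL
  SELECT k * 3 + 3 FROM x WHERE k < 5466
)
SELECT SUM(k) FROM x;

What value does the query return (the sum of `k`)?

8187

Base: k=6.
Iteration 1: 6 < 5466 holds -> k = 6 * 3 + 3 = 21.
Iteration 2: 21 < 5466 holds -> k = 21 * 3 + 3 = 66.
Iteration 3: 66 < 5466 holds -> k = 66 * 3 + 3 = 201.
Iteration 4: 201 < 5466 holds -> k = 201 * 3 + 3 = 606.
Iteration 5: 606 < 5466 holds -> k = 606 * 3 + 3 = 1821.
Iteration 6: 1821 < 5466 holds -> k = 1821 * 3 + 3 = 5466.
Iteration 7: 5466 < 5466 fails; recursion stops.
SUM(k) = 6 + 21 + 66 + 201 + 606 + 1821 + 5466 = 8187.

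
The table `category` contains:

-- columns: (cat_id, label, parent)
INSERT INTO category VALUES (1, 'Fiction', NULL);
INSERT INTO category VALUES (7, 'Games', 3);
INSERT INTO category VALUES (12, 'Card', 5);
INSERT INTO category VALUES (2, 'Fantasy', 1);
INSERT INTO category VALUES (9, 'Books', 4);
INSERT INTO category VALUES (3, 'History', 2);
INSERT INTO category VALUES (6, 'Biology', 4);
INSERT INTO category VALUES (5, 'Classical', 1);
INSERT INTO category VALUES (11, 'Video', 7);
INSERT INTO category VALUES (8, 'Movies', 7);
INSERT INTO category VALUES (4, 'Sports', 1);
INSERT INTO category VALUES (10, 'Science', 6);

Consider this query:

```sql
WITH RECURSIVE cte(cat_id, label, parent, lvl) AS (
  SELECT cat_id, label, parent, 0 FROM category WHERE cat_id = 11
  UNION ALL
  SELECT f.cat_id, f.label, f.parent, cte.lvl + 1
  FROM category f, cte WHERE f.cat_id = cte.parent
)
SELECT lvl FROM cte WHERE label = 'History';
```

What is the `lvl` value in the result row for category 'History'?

2

Base: cat_id=11 (Video), parent=7, lvl 0.
Iteration 1: join on cat_id=7 -> Games (id 7, parent=3, lvl 1).
Iteration 2: join on cat_id=3 -> History (id 3, parent=2, lvl 2).
Iteration 3: join on cat_id=2 -> Fantasy (id 2, parent=1, lvl 3).
Iteration 4: join on cat_id=1 -> Fiction (id 1, parent=NULL, lvl 4).
Iteration 5: parent is NULL; no match; recursion stops.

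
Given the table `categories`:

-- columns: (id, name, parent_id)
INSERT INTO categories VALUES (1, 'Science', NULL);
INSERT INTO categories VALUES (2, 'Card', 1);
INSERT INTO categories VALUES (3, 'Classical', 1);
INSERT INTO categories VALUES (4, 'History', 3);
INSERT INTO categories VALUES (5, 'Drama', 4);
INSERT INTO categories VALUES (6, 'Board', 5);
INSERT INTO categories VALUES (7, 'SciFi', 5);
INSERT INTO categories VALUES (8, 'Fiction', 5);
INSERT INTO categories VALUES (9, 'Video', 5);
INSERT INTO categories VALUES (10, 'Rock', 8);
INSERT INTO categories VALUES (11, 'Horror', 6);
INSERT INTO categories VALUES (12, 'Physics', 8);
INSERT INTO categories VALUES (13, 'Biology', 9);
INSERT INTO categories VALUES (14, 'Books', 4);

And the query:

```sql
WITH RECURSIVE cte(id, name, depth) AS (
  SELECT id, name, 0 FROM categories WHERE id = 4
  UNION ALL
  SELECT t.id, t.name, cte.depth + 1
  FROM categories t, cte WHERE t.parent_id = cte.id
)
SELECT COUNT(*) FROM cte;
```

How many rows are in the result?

11

Base: id=4 (History) at depth 0.
Iteration 1: rows with parent_id in {4} -> Drama (id 5, depth 1), Books (id 14, depth 1).
Iteration 2: rows with parent_id in {5,14} -> Board (id 6, depth 2), SciFi (id 7, depth 2), Fiction (id 8, depth 2), Video (id 9, depth 2).
Iteration 3: rows with parent_id in {6,7,8,9} -> Rock (id 10, depth 3), Horror (id 11, depth 3), Physics (id 12, depth 3), Biology (id 13, depth 3).
Iteration 4: no rows with parent_id in {10,11,12,13}; recursion stops.
Total rows emitted: 11.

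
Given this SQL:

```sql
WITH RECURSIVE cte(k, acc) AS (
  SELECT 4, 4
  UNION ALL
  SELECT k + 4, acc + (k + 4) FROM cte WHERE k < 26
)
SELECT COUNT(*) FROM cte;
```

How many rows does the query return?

Base: k=4, acc=4.
Iteration 1: 4 < 26 holds -> k = 4 + 4 = 8, acc = 4 + 8 = 12.
Iteration 2: 8 < 26 holds -> k = 8 + 4 = 12, acc = 12 + 12 = 24.
Iteration 3: 12 < 26 holds -> k = 12 + 4 = 16, acc = 24 + 16 = 40.
Iteration 4: 16 < 26 holds -> k = 16 + 4 = 20, acc = 40 + 20 = 60.
Iteration 5: 20 < 26 holds -> k = 20 + 4 = 24, acc = 60 + 24 = 84.
Iteration 6: 24 < 26 holds -> k = 24 + 4 = 28, acc = 84 + 28 = 112.
Iteration 7: 28 < 26 fails; recursion stops.
Total rows emitted: 7.

7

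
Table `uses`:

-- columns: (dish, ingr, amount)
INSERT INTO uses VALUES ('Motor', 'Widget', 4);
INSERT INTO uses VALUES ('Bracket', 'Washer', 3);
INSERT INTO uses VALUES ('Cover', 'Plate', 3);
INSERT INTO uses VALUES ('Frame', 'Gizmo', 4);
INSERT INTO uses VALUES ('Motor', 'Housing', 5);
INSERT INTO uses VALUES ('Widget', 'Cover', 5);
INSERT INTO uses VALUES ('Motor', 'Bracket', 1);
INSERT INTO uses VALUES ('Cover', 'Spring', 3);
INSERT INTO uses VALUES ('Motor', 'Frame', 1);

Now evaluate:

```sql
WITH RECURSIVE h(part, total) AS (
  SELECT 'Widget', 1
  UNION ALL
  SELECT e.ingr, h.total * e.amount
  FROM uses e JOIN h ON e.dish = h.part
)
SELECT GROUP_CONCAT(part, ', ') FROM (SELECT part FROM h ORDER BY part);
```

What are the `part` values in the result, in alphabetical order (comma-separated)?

Base: (Widget, total=1).
Iteration 1: components of {Widget} -> Cover = 1*5 = 5.
Iteration 2: components of {Cover} -> Plate = 5*3 = 15, Spring = 5*3 = 15.
Iteration 3: no further components; recursion stops.

Cover, Plate, Spring, Widget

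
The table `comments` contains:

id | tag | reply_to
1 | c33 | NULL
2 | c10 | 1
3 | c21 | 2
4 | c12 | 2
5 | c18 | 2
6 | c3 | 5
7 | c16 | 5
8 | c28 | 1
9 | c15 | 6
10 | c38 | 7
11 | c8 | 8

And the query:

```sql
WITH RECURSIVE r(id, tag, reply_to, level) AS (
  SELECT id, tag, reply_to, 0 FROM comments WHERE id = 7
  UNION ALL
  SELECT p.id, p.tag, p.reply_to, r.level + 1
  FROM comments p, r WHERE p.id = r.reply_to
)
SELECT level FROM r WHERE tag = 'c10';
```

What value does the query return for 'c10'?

Base: id=7 (c16), reply_to=5, level 0.
Iteration 1: join on id=5 -> c18 (id 5, reply_to=2, level 1).
Iteration 2: join on id=2 -> c10 (id 2, reply_to=1, level 2).
Iteration 3: join on id=1 -> c33 (id 1, reply_to=NULL, level 3).
Iteration 4: reply_to is NULL; no match; recursion stops.

2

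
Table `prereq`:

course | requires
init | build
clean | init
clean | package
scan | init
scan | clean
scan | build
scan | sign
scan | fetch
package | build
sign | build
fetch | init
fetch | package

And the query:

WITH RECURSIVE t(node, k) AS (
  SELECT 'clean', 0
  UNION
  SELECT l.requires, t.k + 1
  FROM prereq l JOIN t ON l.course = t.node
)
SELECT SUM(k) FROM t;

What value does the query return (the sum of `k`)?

4

Base: (clean, k=0).
Iteration 1: edges from {clean} -> (init, k=1), (package, k=1).
Iteration 2: edges from {init,package} -> (build, k=2). [UNION drops 1 duplicate row(s)]
Iteration 3: no outgoing edges from {build}; recursion stops.
SUM(k) = 0 + 1 + 1 + 2 = 4.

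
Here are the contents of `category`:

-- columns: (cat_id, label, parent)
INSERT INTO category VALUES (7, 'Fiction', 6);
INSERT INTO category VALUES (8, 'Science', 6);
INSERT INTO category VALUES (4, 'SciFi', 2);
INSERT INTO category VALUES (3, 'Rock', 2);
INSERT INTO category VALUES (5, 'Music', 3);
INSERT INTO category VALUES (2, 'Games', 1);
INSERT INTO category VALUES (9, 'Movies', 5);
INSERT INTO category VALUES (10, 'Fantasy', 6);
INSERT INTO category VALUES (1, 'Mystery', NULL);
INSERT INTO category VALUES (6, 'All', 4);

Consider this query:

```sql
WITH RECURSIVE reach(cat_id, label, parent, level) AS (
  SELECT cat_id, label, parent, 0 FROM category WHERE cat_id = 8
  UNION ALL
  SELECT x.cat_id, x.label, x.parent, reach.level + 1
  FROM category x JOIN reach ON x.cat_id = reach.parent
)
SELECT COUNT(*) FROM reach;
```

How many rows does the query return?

5

Base: cat_id=8 (Science), parent=6, level 0.
Iteration 1: join on cat_id=6 -> All (id 6, parent=4, level 1).
Iteration 2: join on cat_id=4 -> SciFi (id 4, parent=2, level 2).
Iteration 3: join on cat_id=2 -> Games (id 2, parent=1, level 3).
Iteration 4: join on cat_id=1 -> Mystery (id 1, parent=NULL, level 4).
Iteration 5: parent is NULL; no match; recursion stops.
Total rows emitted: 5.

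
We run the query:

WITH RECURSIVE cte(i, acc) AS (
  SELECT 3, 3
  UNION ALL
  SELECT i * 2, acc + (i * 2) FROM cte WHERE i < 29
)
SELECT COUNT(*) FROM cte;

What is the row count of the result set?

5

Base: i=3, acc=3.
Iteration 1: 3 < 29 holds -> i = 3 * 2 = 6, acc = 3 + 6 = 9.
Iteration 2: 6 < 29 holds -> i = 6 * 2 = 12, acc = 9 + 12 = 21.
Iteration 3: 12 < 29 holds -> i = 12 * 2 = 24, acc = 21 + 24 = 45.
Iteration 4: 24 < 29 holds -> i = 24 * 2 = 48, acc = 45 + 48 = 93.
Iteration 5: 48 < 29 fails; recursion stops.
Total rows emitted: 5.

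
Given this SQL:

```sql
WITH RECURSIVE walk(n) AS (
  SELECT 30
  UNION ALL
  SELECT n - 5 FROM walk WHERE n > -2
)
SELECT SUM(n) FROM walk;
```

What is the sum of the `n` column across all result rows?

100

Base: n=30.
Iteration 1: 30 > -2 holds -> n = 30 - 5 = 25.
Iteration 2: 25 > -2 holds -> n = 25 - 5 = 20.
Iteration 3: 20 > -2 holds -> n = 20 - 5 = 15.
Iteration 4: 15 > -2 holds -> n = 15 - 5 = 10.
Iteration 5: 10 > -2 holds -> n = 10 - 5 = 5.
Iteration 6: 5 > -2 holds -> n = 5 - 5 = 0.
Iteration 7: 0 > -2 holds -> n = 0 - 5 = -5.
Iteration 8: -5 > -2 fails; recursion stops.
SUM(n) = 30 + 25 + 20 + 15 + 10 + 5 + 0 + -5 = 100.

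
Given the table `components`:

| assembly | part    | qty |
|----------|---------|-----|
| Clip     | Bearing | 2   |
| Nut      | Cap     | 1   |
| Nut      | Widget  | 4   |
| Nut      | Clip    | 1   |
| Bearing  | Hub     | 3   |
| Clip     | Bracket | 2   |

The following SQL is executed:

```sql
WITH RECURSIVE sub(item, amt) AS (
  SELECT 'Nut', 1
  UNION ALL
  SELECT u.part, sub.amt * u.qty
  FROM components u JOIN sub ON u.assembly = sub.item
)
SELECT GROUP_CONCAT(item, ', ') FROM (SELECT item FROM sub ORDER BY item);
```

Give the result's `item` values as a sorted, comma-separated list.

Bearing, Bracket, Cap, Clip, Hub, Nut, Widget

Base: (Nut, amt=1).
Iteration 1: components of {Nut} -> Cap = 1*1 = 1, Clip = 1*1 = 1, Widget = 1*4 = 4.
Iteration 2: components of {Cap,Clip,Widget} -> Bearing = 1*2 = 2, Bracket = 1*2 = 2.
Iteration 3: components of {Bearing,Bracket} -> Hub = 2*3 = 6.
Iteration 4: no further components; recursion stops.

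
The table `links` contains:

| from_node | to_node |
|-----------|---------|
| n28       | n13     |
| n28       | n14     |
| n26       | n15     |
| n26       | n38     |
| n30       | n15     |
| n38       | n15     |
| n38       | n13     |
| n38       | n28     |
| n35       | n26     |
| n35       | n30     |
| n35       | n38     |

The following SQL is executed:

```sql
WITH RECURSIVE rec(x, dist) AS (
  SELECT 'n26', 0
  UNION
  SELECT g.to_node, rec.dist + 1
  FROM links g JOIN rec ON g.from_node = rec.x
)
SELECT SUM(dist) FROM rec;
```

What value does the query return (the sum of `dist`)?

14

Base: (n26, dist=0).
Iteration 1: edges from {n26} -> (n15, dist=1), (n38, dist=1).
Iteration 2: edges from {n15,n38} -> (n13, dist=2), (n15, dist=2), (n28, dist=2).
Iteration 3: edges from {n13,n15,n28} -> (n13, dist=3), (n14, dist=3).
Iteration 4: no outgoing edges from {n13,n14}; recursion stops.
SUM(dist) = 0 + 1 + 1 + 2 + 2 + 2 + 3 + 3 = 14.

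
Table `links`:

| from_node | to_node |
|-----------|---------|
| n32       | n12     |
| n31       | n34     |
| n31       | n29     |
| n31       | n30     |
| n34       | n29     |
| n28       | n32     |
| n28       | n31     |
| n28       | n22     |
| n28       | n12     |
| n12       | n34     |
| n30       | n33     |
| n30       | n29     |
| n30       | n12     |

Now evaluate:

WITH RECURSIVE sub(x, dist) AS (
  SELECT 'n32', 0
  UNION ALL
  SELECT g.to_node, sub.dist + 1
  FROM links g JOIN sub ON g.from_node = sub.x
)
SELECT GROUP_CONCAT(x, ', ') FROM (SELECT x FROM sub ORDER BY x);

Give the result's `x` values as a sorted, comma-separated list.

Base: (n32, dist=0).
Iteration 1: edges from {n32} -> (n12, dist=1).
Iteration 2: edges from {n12} -> (n34, dist=2).
Iteration 3: edges from {n34} -> (n29, dist=3).
Iteration 4: no outgoing edges from {n29}; recursion stops.

n12, n29, n32, n34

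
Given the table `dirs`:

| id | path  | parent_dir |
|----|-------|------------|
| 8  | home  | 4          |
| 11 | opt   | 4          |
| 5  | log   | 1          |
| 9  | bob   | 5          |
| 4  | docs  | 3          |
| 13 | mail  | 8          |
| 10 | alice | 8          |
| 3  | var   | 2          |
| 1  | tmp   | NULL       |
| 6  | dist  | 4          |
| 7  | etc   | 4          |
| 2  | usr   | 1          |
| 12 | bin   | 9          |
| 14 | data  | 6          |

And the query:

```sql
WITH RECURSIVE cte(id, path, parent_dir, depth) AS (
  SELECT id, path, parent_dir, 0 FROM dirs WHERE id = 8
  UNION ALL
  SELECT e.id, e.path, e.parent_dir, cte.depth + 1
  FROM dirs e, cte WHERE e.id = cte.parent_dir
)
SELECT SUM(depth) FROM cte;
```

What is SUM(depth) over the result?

Base: id=8 (home), parent_dir=4, depth 0.
Iteration 1: join on id=4 -> docs (id 4, parent_dir=3, depth 1).
Iteration 2: join on id=3 -> var (id 3, parent_dir=2, depth 2).
Iteration 3: join on id=2 -> usr (id 2, parent_dir=1, depth 3).
Iteration 4: join on id=1 -> tmp (id 1, parent_dir=NULL, depth 4).
Iteration 5: parent_dir is NULL; no match; recursion stops.
SUM(depth) = 0 + 1 + 2 + 3 + 4 = 10.

10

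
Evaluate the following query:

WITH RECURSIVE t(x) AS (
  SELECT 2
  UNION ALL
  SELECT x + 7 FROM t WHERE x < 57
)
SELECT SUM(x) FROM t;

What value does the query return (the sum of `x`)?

270

Base: x=2.
Iteration 1: 2 < 57 holds -> x = 2 + 7 = 9.
Iteration 2: 9 < 57 holds -> x = 9 + 7 = 16.
Iteration 3: 16 < 57 holds -> x = 16 + 7 = 23.
Iteration 4: 23 < 57 holds -> x = 23 + 7 = 30.
Iteration 5: 30 < 57 holds -> x = 30 + 7 = 37.
Iteration 6: 37 < 57 holds -> x = 37 + 7 = 44.
Iteration 7: 44 < 57 holds -> x = 44 + 7 = 51.
Iteration 8: 51 < 57 holds -> x = 51 + 7 = 58.
Iteration 9: 58 < 57 fails; recursion stops.
SUM(x) = 2 + 9 + 16 + 23 + 30 + 37 + 44 + 51 + 58 = 270.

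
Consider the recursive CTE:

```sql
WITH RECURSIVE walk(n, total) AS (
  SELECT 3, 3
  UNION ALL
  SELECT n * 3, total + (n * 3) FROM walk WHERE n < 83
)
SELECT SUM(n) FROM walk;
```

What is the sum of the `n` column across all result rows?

363

Base: n=3, total=3.
Iteration 1: 3 < 83 holds -> n = 3 * 3 = 9, total = 3 + 9 = 12.
Iteration 2: 9 < 83 holds -> n = 9 * 3 = 27, total = 12 + 27 = 39.
Iteration 3: 27 < 83 holds -> n = 27 * 3 = 81, total = 39 + 81 = 120.
Iteration 4: 81 < 83 holds -> n = 81 * 3 = 243, total = 120 + 243 = 363.
Iteration 5: 243 < 83 fails; recursion stops.
SUM(n) = 3 + 9 + 27 + 81 + 243 = 363.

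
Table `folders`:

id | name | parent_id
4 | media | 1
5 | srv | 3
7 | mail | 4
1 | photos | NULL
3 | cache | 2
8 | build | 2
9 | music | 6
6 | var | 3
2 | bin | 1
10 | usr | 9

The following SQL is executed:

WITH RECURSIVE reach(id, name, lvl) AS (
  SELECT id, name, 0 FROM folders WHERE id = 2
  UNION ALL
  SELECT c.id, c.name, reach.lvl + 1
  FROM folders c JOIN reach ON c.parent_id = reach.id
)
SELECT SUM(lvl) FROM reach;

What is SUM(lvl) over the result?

13

Base: id=2 (bin) at lvl 0.
Iteration 1: rows with parent_id in {2} -> cache (id 3, lvl 1), build (id 8, lvl 1).
Iteration 2: rows with parent_id in {3,8} -> srv (id 5, lvl 2), var (id 6, lvl 2).
Iteration 3: rows with parent_id in {5,6} -> music (id 9, lvl 3).
Iteration 4: rows with parent_id in {9} -> usr (id 10, lvl 4).
Iteration 5: no rows with parent_id in {10}; recursion stops.
SUM(lvl) = 0 + 1 + 1 + 2 + 2 + 3 + 4 = 13.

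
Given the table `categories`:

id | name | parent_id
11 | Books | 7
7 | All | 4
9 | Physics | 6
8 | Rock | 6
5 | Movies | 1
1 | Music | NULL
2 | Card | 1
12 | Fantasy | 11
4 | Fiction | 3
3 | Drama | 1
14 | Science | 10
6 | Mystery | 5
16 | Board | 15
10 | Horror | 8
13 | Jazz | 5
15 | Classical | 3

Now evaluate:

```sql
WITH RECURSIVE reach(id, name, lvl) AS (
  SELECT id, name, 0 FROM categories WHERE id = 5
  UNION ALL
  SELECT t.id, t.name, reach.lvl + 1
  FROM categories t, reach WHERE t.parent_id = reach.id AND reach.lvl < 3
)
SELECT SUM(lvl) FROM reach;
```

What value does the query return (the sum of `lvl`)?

9

Base: id=5 (Movies) at lvl 0.
Iteration 1: rows with parent_id in {5} -> Mystery (id 6, lvl 1), Jazz (id 13, lvl 1).
Iteration 2: rows with parent_id in {6,13} -> Rock (id 8, lvl 2), Physics (id 9, lvl 2).
Iteration 3: rows with parent_id in {8,9} -> Horror (id 10, lvl 3).
Iteration 4: lvl < 3 fails for all current rows; recursion stops.
SUM(lvl) = 0 + 1 + 1 + 2 + 2 + 3 = 9.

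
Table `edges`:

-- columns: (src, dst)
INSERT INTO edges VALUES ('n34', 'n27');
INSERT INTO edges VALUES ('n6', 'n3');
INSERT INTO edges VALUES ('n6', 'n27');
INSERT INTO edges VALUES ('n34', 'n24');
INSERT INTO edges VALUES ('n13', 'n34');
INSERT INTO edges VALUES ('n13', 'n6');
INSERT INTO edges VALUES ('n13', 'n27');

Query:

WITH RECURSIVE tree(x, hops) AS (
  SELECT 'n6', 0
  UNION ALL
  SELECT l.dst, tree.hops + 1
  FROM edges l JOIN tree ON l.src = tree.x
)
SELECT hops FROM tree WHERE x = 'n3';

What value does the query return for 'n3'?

Base: (n6, hops=0).
Iteration 1: edges from {n6} -> (n27, hops=1), (n3, hops=1).
Iteration 2: no outgoing edges from {n27,n3}; recursion stops.

1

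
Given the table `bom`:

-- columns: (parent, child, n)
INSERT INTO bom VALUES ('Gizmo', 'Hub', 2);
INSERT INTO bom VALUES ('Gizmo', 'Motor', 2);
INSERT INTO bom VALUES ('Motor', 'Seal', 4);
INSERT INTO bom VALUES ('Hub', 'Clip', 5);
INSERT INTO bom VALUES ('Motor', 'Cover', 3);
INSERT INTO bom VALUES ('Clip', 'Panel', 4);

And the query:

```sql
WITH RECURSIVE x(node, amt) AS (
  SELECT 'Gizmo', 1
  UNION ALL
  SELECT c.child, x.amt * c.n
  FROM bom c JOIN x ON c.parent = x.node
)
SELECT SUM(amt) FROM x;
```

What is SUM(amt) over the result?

Base: (Gizmo, amt=1).
Iteration 1: components of {Gizmo} -> Hub = 1*2 = 2, Motor = 1*2 = 2.
Iteration 2: components of {Hub,Motor} -> Clip = 2*5 = 10, Cover = 2*3 = 6, Seal = 2*4 = 8.
Iteration 3: components of {Clip,Cover,Seal} -> Panel = 10*4 = 40.
Iteration 4: no further components; recursion stops.
SUM(amt) = 1 + 2 + 2 + 10 + 8 + 6 + 40 = 69.

69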